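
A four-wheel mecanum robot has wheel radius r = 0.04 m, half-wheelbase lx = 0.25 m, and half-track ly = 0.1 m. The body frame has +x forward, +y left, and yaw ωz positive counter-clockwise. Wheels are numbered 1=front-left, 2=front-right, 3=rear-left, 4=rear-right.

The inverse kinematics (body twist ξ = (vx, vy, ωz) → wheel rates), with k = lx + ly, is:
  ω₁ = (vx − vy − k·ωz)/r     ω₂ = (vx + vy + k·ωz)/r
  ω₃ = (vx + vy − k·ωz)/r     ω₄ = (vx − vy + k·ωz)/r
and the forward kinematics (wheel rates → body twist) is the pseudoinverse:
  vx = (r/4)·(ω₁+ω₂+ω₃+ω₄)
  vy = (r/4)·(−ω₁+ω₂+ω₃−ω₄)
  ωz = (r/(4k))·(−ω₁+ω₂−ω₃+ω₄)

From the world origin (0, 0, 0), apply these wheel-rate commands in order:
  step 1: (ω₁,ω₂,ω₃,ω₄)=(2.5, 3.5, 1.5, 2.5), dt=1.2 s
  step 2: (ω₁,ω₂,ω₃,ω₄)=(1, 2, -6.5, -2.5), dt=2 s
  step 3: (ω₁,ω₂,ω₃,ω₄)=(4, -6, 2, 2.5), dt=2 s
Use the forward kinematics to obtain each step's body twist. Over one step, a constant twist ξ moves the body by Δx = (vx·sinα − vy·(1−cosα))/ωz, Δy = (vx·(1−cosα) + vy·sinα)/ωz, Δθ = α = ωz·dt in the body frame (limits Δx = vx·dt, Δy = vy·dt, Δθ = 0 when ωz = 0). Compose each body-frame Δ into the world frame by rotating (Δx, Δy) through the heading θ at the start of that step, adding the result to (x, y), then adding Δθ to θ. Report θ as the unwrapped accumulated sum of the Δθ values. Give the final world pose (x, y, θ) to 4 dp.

step 1: ξ=(vx,vy,ωz)=(0.1000, 0.0000, 0.0571), dt=1.2 → body Δ=(0.1199, 0.0041, 0.0686) → world pose (0.1199, 0.0041, 0.0686)
step 2: ξ=(vx,vy,ωz)=(-0.0600, -0.0300, 0.1429), dt=2.0 → body Δ=(-0.1099, -0.0762, 0.2857) → world pose (0.0155, -0.0794, 0.3543)
step 3: ξ=(vx,vy,ωz)=(0.0250, -0.1050, -0.2714), dt=2.0 → body Δ=(-0.0080, -0.2131, -0.5429) → world pose (0.0819, -0.2821, -0.1886)

(0.0819, -0.2821, -0.1886)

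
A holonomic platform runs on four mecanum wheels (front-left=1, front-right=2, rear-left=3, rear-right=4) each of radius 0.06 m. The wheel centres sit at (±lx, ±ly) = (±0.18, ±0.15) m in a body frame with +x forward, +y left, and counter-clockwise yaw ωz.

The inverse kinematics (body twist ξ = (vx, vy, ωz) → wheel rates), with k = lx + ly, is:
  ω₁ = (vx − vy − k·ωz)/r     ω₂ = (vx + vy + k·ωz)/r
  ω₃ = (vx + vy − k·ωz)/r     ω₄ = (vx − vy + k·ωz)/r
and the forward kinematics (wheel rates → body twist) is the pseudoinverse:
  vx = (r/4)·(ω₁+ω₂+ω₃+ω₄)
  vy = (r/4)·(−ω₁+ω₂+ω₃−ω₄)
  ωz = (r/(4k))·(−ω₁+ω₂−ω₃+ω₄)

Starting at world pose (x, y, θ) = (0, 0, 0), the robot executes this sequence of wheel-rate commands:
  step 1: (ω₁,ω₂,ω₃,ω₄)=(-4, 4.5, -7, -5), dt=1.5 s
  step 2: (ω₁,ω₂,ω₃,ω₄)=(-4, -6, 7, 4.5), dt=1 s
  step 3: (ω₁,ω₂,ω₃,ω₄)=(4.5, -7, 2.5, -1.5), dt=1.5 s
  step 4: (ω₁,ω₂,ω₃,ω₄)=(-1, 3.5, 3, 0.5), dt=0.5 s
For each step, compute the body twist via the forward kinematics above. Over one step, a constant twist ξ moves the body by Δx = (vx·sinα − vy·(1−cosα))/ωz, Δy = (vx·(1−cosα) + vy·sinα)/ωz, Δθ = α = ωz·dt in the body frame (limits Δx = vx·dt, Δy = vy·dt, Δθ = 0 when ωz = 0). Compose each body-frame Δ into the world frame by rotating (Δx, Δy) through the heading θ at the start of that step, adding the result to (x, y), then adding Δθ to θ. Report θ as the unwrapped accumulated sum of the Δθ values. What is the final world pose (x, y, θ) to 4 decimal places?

(-0.2431, -0.0730, -0.5000)

step 1: ξ=(vx,vy,ωz)=(-0.1725, 0.0975, 0.4773), dt=1.5 → body Δ=(-0.2874, 0.0453, 0.7159) → world pose (-0.2874, 0.0453, 0.7159)
step 2: ξ=(vx,vy,ωz)=(0.0225, 0.0075, -0.2045), dt=1.0 → body Δ=(0.0231, 0.0052, -0.2045) → world pose (-0.2733, 0.0644, 0.5114)
step 3: ξ=(vx,vy,ωz)=(-0.0225, -0.1125, -0.7045), dt=1.5 → body Δ=(-0.1090, -0.1228, -1.0568) → world pose (-0.3082, -0.0960, -0.5455)
step 4: ξ=(vx,vy,ωz)=(0.0900, 0.1050, 0.0909), dt=0.5 → body Δ=(0.0438, 0.0535, 0.0455) → world pose (-0.2431, -0.0730, -0.5000)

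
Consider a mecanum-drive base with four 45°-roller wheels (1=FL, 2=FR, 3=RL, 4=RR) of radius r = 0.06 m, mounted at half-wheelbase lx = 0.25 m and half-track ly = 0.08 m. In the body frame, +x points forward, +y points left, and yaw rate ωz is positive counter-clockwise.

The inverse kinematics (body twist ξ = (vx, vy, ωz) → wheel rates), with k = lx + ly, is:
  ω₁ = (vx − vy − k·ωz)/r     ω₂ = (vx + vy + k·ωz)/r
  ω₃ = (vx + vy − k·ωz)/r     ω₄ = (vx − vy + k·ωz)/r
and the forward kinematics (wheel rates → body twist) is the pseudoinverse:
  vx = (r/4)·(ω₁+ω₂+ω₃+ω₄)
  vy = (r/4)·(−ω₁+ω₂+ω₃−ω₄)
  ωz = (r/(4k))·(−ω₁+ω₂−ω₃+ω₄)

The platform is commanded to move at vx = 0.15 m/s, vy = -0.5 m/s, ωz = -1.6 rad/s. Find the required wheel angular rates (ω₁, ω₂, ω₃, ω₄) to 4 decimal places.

(19.6333, -14.6333, 2.9667, 2.0333)

k = lx + ly = 0.25 + 0.08 = 0.3300;  k·ωz = 0.3300·-1.6 = -0.5280
ω₁ (FL) = (vx − vy − k·ωz)/r = 1.1780/0.06 = 19.6333
ω₂ (FR) = (vx + vy + k·ωz)/r = -0.8780/0.06 = -14.6333
ω₃ (RL) = (vx + vy − k·ωz)/r = 0.1780/0.06 = 2.9667
ω₄ (RR) = (vx − vy + k·ωz)/r = 0.1220/0.06 = 2.0333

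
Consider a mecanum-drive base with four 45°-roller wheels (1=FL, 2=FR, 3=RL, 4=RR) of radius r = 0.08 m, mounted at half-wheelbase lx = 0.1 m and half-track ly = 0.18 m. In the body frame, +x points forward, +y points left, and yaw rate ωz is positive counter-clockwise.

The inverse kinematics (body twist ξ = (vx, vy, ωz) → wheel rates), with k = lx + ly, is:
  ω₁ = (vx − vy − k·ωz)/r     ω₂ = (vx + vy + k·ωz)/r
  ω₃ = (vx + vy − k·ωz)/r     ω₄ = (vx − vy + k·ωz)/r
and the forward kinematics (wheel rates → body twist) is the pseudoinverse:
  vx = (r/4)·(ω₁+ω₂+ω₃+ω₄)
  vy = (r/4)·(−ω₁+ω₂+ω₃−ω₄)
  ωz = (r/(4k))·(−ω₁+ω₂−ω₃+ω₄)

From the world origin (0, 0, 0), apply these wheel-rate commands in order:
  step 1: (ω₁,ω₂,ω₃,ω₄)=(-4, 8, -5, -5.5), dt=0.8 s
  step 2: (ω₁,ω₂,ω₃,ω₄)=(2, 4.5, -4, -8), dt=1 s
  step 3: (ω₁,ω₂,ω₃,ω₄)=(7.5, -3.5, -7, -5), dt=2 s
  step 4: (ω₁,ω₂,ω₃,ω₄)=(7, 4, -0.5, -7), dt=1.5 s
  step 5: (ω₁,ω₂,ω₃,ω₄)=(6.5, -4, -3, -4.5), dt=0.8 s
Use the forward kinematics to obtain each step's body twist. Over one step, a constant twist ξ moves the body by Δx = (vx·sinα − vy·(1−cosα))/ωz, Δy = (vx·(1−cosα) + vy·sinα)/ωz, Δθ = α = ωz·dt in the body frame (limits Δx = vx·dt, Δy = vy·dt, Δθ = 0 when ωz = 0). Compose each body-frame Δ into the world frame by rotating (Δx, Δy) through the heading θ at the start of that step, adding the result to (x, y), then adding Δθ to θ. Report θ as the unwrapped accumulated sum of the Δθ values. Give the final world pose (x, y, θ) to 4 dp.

step 1: ξ=(vx,vy,ωz)=(-0.1300, 0.2500, 0.8214), dt=0.8 → body Δ=(-0.1601, 0.1530, 0.6571) → world pose (-0.1601, 0.1530, 0.6571)
step 2: ξ=(vx,vy,ωz)=(-0.1100, 0.1300, -0.1071), dt=1.0 → body Δ=(-0.1028, 0.1356, -0.1071) → world pose (-0.3243, 0.1975, 0.5500)
step 3: ξ=(vx,vy,ωz)=(-0.1600, -0.2600, -0.6429), dt=2.0 → body Δ=(-0.5295, -0.2092, -1.2857) → world pose (-0.6664, -0.2576, -0.7357)
step 4: ξ=(vx,vy,ωz)=(0.0700, 0.0700, -0.6786), dt=1.5 → body Δ=(0.1368, 0.0388, -1.0179) → world pose (-0.5390, -0.3206, -1.7536)
step 5: ξ=(vx,vy,ωz)=(-0.1000, -0.1800, -0.8571), dt=0.8 → body Δ=(-0.1213, -0.1066, -0.6857) → world pose (-0.6218, -0.1819, -2.4393)

(-0.6218, -0.1819, -2.4393)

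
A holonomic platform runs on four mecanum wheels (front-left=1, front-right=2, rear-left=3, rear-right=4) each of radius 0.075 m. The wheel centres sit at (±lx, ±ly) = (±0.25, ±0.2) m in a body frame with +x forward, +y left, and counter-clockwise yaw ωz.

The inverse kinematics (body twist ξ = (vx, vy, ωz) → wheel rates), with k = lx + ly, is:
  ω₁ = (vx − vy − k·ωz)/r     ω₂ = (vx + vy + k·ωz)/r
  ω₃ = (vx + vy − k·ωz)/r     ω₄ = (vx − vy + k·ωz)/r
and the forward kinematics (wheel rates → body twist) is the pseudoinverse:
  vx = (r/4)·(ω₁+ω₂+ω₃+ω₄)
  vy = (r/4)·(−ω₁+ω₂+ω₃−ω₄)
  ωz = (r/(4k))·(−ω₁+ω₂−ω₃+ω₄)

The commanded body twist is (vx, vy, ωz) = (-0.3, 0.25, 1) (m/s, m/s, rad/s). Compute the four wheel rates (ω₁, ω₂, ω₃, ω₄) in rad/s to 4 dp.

(-13.3333, 5.3333, -6.6667, -1.3333)

k = lx + ly = 0.25 + 0.2 = 0.4500;  k·ωz = 0.4500·1 = 0.4500
ω₁ (FL) = (vx − vy − k·ωz)/r = -1.0000/0.075 = -13.3333
ω₂ (FR) = (vx + vy + k·ωz)/r = 0.4000/0.075 = 5.3333
ω₃ (RL) = (vx + vy − k·ωz)/r = -0.5000/0.075 = -6.6667
ω₄ (RR) = (vx − vy + k·ωz)/r = -0.1000/0.075 = -1.3333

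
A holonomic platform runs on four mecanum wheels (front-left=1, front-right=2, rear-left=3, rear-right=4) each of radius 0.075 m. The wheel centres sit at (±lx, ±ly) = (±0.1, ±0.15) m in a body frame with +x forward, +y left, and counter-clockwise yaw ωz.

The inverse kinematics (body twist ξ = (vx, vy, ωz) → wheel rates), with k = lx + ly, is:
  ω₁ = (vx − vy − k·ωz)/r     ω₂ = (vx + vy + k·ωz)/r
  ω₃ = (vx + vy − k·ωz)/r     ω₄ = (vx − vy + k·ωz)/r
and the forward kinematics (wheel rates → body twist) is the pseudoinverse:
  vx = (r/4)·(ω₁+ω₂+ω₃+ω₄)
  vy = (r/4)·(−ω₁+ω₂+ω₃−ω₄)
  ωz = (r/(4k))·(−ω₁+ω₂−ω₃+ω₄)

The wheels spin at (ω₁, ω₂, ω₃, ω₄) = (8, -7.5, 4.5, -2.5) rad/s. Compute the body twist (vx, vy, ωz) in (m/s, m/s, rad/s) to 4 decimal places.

(0.0469, -0.1594, -1.6875)

k = lx + ly = 0.1 + 0.15 = 0.2500
ω₁+ω₂+ω₃+ω₄ = 2.5000  →  vx = (0.075/4)·2.5000 = 0.0469
−ω₁+ω₂+ω₃−ω₄ = -8.5000  →  vy = (0.075/4)·-8.5000 = -0.1594
−ω₁+ω₂−ω₃+ω₄ = -22.5000  →  ωz = (0.075/1.0000)·-22.5000 = -1.6875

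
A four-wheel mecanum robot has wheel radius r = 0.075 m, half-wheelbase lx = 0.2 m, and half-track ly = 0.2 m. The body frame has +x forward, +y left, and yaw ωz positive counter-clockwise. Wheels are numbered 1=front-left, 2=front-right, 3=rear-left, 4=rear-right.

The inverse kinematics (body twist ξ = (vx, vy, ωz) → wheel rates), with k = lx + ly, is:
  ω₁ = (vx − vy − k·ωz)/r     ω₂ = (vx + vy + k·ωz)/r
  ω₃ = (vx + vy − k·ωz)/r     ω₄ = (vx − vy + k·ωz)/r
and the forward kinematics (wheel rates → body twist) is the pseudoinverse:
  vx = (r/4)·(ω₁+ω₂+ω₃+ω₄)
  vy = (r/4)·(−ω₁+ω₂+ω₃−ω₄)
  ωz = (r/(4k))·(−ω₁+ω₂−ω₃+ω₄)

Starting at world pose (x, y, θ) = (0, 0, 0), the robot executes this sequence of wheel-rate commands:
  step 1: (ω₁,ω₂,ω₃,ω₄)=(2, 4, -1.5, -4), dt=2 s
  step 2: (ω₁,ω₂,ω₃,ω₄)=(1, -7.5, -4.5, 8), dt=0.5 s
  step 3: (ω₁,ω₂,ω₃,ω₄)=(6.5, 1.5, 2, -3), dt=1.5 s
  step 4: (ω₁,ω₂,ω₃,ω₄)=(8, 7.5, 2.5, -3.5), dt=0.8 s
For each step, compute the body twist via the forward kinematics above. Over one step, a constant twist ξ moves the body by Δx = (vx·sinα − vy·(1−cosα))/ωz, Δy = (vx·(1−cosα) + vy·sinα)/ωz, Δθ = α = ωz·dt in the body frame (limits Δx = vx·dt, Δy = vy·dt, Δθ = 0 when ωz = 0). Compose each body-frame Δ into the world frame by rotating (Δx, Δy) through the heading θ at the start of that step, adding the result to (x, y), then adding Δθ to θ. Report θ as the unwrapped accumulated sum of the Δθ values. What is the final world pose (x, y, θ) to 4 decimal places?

(0.3908, -0.1801, -0.9000)

step 1: ξ=(vx,vy,ωz)=(0.0094, 0.0844, -0.0234), dt=2.0 → body Δ=(0.0227, 0.1682, -0.0469) → world pose (0.0227, 0.1682, -0.0469)
step 2: ξ=(vx,vy,ωz)=(-0.0562, -0.3937, 0.1875), dt=0.5 → body Δ=(-0.0189, -0.1979, 0.0937) → world pose (-0.0054, -0.0286, 0.0469)
step 3: ξ=(vx,vy,ωz)=(0.1313, 0.0000, -0.4687), dt=1.5 → body Δ=(0.1810, -0.0664, -0.7031) → world pose (0.1785, -0.0864, -0.6562)
step 4: ξ=(vx,vy,ωz)=(0.2719, 0.1031, -0.3047), dt=0.8 → body Δ=(0.2254, 0.0553, -0.2437) → world pose (0.3908, -0.1801, -0.9000)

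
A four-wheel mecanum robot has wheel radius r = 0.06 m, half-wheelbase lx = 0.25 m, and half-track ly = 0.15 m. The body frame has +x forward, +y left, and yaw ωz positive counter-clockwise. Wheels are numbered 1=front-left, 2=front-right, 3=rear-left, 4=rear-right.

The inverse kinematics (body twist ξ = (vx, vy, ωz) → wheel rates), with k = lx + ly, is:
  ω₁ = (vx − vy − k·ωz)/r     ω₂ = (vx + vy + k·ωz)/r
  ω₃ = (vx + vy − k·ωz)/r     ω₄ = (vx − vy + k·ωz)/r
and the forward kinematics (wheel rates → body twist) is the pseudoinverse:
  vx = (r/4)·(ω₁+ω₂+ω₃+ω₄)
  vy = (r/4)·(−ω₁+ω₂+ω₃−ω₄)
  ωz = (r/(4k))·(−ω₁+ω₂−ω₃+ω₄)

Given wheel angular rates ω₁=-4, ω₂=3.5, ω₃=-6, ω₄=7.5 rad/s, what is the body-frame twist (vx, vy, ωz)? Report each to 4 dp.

k = lx + ly = 0.25 + 0.15 = 0.4000
ω₁+ω₂+ω₃+ω₄ = 1.0000  →  vx = (0.06/4)·1.0000 = 0.0150
−ω₁+ω₂+ω₃−ω₄ = -6.0000  →  vy = (0.06/4)·-6.0000 = -0.0900
−ω₁+ω₂−ω₃+ω₄ = 21.0000  →  ωz = (0.06/1.6000)·21.0000 = 0.7875

(0.0150, -0.0900, 0.7875)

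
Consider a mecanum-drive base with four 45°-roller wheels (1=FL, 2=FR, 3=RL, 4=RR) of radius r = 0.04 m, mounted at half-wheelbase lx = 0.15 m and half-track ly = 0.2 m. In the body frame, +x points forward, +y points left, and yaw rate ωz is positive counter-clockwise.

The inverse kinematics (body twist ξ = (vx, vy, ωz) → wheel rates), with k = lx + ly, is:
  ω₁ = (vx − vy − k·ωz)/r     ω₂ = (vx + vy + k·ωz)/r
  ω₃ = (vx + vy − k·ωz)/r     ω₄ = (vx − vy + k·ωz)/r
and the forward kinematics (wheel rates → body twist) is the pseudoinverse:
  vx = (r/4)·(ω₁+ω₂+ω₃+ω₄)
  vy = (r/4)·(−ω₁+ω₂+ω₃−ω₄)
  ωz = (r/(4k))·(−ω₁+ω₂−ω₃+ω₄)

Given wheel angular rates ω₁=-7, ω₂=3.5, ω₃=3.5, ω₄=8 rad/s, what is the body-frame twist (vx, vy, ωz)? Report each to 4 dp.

k = lx + ly = 0.15 + 0.2 = 0.3500
ω₁+ω₂+ω₃+ω₄ = 8.0000  →  vx = (0.04/4)·8.0000 = 0.0800
−ω₁+ω₂+ω₃−ω₄ = 6.0000  →  vy = (0.04/4)·6.0000 = 0.0600
−ω₁+ω₂−ω₃+ω₄ = 15.0000  →  ωz = (0.04/1.4000)·15.0000 = 0.4286

(0.0800, 0.0600, 0.4286)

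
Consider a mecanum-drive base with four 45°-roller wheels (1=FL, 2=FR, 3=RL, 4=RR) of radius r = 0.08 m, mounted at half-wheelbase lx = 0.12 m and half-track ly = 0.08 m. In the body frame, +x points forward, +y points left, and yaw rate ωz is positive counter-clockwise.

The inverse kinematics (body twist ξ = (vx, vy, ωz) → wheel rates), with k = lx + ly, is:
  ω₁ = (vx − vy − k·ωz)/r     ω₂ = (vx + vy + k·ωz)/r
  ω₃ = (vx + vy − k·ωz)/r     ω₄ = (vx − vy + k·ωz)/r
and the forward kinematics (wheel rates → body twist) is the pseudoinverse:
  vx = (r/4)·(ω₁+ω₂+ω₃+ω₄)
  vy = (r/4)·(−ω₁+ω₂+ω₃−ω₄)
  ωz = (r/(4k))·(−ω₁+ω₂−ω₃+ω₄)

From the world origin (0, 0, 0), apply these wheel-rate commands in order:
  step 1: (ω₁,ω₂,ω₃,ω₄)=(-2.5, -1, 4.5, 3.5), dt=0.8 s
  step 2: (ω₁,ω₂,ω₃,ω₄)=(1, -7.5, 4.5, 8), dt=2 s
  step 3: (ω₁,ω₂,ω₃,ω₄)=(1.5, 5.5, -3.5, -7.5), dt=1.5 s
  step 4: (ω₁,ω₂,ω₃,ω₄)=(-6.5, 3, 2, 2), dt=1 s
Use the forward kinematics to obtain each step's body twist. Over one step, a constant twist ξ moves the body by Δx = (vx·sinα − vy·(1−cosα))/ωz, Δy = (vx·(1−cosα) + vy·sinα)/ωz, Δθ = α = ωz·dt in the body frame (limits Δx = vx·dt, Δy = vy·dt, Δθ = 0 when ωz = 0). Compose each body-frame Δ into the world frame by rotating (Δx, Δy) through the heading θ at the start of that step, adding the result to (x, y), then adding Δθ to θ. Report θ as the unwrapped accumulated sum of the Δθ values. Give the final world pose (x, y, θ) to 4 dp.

step 1: ξ=(vx,vy,ωz)=(0.0900, 0.0500, 0.0500), dt=0.8 → body Δ=(0.0712, 0.0414, 0.0400) → world pose (0.0712, 0.0414, 0.0400)
step 2: ξ=(vx,vy,ωz)=(0.1200, -0.2400, -0.5000), dt=2.0 → body Δ=(-0.0187, -0.5142, -1.0000) → world pose (0.0731, -0.4731, -0.9600)
step 3: ξ=(vx,vy,ωz)=(-0.0800, 0.1600, 0.0000), dt=1.5 → body Δ=(-0.1200, 0.2400, 0.0000) → world pose (0.2008, -0.2372, -0.9600)
step 4: ξ=(vx,vy,ωz)=(0.0100, 0.1900, 0.9500), dt=1.0 → body Δ=(-0.0751, 0.1671, 0.9500) → world pose (0.2946, -0.0798, -0.0100)

(0.2946, -0.0798, -0.0100)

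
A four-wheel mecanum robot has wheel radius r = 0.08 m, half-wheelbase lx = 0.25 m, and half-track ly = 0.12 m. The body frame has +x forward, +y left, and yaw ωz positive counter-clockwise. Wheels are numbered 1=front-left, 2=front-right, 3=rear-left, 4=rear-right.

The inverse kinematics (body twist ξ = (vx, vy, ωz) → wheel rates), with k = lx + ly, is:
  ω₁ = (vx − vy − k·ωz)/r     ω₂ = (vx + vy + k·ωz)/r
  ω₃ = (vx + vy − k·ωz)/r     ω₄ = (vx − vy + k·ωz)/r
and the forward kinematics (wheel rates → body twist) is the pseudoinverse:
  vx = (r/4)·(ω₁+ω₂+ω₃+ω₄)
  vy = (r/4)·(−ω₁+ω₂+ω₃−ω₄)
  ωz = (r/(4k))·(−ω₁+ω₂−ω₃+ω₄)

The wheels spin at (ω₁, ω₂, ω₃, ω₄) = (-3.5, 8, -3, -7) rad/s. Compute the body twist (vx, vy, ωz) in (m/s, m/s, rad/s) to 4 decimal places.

k = lx + ly = 0.25 + 0.12 = 0.3700
ω₁+ω₂+ω₃+ω₄ = -5.5000  →  vx = (0.08/4)·-5.5000 = -0.1100
−ω₁+ω₂+ω₃−ω₄ = 15.5000  →  vy = (0.08/4)·15.5000 = 0.3100
−ω₁+ω₂−ω₃+ω₄ = 7.5000  →  ωz = (0.08/1.4800)·7.5000 = 0.4054

(-0.1100, 0.3100, 0.4054)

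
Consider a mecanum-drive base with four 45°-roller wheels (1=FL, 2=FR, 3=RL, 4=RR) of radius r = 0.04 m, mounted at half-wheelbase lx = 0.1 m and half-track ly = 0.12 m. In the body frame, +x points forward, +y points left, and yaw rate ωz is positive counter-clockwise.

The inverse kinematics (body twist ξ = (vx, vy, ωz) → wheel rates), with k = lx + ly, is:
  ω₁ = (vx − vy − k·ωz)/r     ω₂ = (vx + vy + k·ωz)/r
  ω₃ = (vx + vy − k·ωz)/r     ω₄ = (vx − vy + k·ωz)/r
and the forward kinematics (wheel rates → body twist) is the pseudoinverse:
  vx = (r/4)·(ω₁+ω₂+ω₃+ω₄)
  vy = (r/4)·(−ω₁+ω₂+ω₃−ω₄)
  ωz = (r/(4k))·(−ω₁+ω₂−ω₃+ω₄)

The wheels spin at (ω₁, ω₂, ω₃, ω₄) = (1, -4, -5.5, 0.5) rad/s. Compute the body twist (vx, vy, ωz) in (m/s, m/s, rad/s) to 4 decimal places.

k = lx + ly = 0.1 + 0.12 = 0.2200
ω₁+ω₂+ω₃+ω₄ = -8.0000  →  vx = (0.04/4)·-8.0000 = -0.0800
−ω₁+ω₂+ω₃−ω₄ = -11.0000  →  vy = (0.04/4)·-11.0000 = -0.1100
−ω₁+ω₂−ω₃+ω₄ = 1.0000  →  ωz = (0.04/0.8800)·1.0000 = 0.0455

(-0.0800, -0.1100, 0.0455)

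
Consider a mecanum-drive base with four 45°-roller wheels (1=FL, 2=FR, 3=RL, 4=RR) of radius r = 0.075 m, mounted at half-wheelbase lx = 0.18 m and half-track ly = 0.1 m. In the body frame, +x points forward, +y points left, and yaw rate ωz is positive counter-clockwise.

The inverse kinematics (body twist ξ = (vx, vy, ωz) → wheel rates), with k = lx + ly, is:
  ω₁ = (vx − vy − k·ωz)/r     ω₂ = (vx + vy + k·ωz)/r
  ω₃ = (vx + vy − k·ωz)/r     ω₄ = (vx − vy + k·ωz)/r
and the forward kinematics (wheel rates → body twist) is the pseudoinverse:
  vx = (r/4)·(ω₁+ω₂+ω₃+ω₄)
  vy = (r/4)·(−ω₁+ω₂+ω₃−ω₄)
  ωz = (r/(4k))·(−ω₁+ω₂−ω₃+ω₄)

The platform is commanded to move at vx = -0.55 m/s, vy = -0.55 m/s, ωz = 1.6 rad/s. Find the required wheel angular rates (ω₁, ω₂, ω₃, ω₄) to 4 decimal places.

k = lx + ly = 0.18 + 0.1 = 0.2800;  k·ωz = 0.2800·1.6 = 0.4480
ω₁ (FL) = (vx − vy − k·ωz)/r = -0.4480/0.075 = -5.9733
ω₂ (FR) = (vx + vy + k·ωz)/r = -0.6520/0.075 = -8.6933
ω₃ (RL) = (vx + vy − k·ωz)/r = -1.5480/0.075 = -20.6400
ω₄ (RR) = (vx − vy + k·ωz)/r = 0.4480/0.075 = 5.9733

(-5.9733, -8.6933, -20.6400, 5.9733)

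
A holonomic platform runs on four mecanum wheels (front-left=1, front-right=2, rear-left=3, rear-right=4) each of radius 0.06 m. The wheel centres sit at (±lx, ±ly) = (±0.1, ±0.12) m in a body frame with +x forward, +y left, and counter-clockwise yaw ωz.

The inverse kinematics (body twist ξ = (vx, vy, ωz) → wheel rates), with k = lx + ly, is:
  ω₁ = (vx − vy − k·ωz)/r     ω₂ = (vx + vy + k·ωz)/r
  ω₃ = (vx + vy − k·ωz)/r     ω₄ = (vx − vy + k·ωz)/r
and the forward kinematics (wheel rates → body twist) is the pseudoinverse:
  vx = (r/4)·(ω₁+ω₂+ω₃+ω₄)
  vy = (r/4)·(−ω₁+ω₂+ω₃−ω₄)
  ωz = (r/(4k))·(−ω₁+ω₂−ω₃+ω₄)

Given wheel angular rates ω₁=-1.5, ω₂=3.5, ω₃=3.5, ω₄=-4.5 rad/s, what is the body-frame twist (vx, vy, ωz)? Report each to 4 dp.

k = lx + ly = 0.1 + 0.12 = 0.2200
ω₁+ω₂+ω₃+ω₄ = 1.0000  →  vx = (0.06/4)·1.0000 = 0.0150
−ω₁+ω₂+ω₃−ω₄ = 13.0000  →  vy = (0.06/4)·13.0000 = 0.1950
−ω₁+ω₂−ω₃+ω₄ = -3.0000  →  ωz = (0.06/0.8800)·-3.0000 = -0.2045

(0.0150, 0.1950, -0.2045)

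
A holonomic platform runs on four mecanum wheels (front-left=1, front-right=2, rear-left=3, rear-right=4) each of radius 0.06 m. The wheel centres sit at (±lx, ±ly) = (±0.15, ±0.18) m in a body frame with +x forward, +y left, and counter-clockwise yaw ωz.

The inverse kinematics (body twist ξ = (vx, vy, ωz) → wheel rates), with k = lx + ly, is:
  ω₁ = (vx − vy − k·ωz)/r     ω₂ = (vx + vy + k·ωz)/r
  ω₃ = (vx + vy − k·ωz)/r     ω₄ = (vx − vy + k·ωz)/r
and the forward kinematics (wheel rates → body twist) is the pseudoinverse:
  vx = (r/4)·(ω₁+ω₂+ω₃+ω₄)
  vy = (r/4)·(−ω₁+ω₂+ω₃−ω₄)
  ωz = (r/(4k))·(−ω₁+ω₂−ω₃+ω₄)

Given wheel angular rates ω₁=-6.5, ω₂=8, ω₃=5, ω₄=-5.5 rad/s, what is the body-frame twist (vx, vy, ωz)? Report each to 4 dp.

k = lx + ly = 0.15 + 0.18 = 0.3300
ω₁+ω₂+ω₃+ω₄ = 1.0000  →  vx = (0.06/4)·1.0000 = 0.0150
−ω₁+ω₂+ω₃−ω₄ = 25.0000  →  vy = (0.06/4)·25.0000 = 0.3750
−ω₁+ω₂−ω₃+ω₄ = 4.0000  →  ωz = (0.06/1.3200)·4.0000 = 0.1818

(0.0150, 0.3750, 0.1818)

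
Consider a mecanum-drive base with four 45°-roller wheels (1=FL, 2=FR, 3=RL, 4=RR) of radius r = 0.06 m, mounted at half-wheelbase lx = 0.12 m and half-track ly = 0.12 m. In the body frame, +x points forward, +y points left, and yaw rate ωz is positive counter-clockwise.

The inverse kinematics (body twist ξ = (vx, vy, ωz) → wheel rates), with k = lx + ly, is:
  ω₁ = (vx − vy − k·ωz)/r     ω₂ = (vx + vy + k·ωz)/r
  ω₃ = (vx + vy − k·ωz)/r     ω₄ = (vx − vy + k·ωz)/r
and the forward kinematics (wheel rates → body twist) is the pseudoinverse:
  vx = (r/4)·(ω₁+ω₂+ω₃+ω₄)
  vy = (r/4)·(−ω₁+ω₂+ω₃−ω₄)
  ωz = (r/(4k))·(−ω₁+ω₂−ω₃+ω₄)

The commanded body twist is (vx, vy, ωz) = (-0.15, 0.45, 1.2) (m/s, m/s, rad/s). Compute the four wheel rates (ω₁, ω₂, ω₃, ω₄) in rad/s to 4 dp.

k = lx + ly = 0.12 + 0.12 = 0.2400;  k·ωz = 0.2400·1.2 = 0.2880
ω₁ (FL) = (vx − vy − k·ωz)/r = -0.8880/0.06 = -14.8000
ω₂ (FR) = (vx + vy + k·ωz)/r = 0.5880/0.06 = 9.8000
ω₃ (RL) = (vx + vy − k·ωz)/r = 0.0120/0.06 = 0.2000
ω₄ (RR) = (vx − vy + k·ωz)/r = -0.3120/0.06 = -5.2000

(-14.8000, 9.8000, 0.2000, -5.2000)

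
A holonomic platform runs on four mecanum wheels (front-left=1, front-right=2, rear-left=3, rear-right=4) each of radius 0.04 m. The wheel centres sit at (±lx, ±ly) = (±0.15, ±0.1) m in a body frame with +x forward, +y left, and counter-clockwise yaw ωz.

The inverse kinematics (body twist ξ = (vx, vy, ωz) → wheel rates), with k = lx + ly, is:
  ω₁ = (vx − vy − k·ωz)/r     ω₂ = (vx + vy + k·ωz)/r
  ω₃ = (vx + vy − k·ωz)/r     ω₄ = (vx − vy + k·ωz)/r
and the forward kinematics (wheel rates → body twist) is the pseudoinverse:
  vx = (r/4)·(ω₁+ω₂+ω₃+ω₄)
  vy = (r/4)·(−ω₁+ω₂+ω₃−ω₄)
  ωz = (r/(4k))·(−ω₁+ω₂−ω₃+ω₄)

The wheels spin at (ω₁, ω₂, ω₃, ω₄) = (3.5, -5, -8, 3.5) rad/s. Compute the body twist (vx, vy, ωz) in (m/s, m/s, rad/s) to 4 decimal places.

(-0.0600, -0.2000, 0.1200)

k = lx + ly = 0.15 + 0.1 = 0.2500
ω₁+ω₂+ω₃+ω₄ = -6.0000  →  vx = (0.04/4)·-6.0000 = -0.0600
−ω₁+ω₂+ω₃−ω₄ = -20.0000  →  vy = (0.04/4)·-20.0000 = -0.2000
−ω₁+ω₂−ω₃+ω₄ = 3.0000  →  ωz = (0.04/1.0000)·3.0000 = 0.1200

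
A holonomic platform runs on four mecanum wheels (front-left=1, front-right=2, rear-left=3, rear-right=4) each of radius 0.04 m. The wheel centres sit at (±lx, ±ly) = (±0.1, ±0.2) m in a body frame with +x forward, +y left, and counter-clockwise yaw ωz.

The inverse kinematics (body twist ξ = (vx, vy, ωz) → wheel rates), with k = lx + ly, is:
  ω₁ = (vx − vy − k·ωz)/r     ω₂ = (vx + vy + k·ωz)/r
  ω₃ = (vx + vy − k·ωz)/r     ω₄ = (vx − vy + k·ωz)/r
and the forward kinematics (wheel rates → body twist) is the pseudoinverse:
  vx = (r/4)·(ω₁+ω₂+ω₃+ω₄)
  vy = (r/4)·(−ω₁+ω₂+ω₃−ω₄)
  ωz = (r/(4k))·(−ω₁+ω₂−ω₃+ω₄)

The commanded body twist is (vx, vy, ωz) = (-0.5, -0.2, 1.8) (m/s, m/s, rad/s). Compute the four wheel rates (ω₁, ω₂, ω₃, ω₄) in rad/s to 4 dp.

k = lx + ly = 0.1 + 0.2 = 0.3000;  k·ωz = 0.3000·1.8 = 0.5400
ω₁ (FL) = (vx − vy − k·ωz)/r = -0.8400/0.04 = -21.0000
ω₂ (FR) = (vx + vy + k·ωz)/r = -0.1600/0.04 = -4.0000
ω₃ (RL) = (vx + vy − k·ωz)/r = -1.2400/0.04 = -31.0000
ω₄ (RR) = (vx − vy + k·ωz)/r = 0.2400/0.04 = 6.0000

(-21.0000, -4.0000, -31.0000, 6.0000)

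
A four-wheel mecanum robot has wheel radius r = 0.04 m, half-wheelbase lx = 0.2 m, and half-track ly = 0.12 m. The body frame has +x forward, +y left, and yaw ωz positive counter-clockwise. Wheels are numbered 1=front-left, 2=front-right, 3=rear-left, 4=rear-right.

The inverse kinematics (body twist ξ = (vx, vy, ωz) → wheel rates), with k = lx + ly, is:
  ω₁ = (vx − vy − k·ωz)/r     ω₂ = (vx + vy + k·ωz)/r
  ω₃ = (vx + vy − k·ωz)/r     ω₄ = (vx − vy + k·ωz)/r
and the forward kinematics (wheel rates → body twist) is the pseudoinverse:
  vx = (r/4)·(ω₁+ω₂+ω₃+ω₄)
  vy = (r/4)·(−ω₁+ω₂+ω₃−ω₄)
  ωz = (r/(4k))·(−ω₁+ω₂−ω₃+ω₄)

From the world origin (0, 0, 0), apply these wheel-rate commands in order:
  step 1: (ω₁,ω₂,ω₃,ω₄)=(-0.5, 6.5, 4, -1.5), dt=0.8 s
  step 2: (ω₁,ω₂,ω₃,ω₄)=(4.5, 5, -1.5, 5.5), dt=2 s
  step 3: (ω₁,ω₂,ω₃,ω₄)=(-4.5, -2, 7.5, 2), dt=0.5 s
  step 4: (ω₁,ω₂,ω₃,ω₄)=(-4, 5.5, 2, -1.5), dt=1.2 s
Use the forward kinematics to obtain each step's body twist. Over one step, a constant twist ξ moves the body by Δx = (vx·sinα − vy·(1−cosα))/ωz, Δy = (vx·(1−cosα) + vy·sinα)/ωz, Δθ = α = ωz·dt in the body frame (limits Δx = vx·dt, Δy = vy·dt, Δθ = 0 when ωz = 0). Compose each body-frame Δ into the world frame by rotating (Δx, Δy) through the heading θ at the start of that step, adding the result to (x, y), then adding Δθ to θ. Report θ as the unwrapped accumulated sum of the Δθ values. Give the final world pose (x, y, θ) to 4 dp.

(0.2890, 0.2353, 0.6844)

step 1: ξ=(vx,vy,ωz)=(0.0850, 0.1250, 0.0469), dt=0.8 → body Δ=(0.0661, 0.1013, 0.0375) → world pose (0.0661, 0.1013, 0.0375)
step 2: ξ=(vx,vy,ωz)=(0.1350, -0.0650, 0.2344), dt=2.0 → body Δ=(0.2901, -0.0632, 0.4688) → world pose (0.3584, 0.0490, 0.5062)
step 3: ξ=(vx,vy,ωz)=(0.0300, 0.0800, -0.0938), dt=0.5 → body Δ=(0.0159, 0.0396, -0.0469) → world pose (0.3531, 0.0914, 0.4594)
step 4: ξ=(vx,vy,ωz)=(0.0200, 0.1300, 0.1875), dt=1.2 → body Δ=(0.0063, 0.1574, 0.2250) → world pose (0.2890, 0.2353, 0.6844)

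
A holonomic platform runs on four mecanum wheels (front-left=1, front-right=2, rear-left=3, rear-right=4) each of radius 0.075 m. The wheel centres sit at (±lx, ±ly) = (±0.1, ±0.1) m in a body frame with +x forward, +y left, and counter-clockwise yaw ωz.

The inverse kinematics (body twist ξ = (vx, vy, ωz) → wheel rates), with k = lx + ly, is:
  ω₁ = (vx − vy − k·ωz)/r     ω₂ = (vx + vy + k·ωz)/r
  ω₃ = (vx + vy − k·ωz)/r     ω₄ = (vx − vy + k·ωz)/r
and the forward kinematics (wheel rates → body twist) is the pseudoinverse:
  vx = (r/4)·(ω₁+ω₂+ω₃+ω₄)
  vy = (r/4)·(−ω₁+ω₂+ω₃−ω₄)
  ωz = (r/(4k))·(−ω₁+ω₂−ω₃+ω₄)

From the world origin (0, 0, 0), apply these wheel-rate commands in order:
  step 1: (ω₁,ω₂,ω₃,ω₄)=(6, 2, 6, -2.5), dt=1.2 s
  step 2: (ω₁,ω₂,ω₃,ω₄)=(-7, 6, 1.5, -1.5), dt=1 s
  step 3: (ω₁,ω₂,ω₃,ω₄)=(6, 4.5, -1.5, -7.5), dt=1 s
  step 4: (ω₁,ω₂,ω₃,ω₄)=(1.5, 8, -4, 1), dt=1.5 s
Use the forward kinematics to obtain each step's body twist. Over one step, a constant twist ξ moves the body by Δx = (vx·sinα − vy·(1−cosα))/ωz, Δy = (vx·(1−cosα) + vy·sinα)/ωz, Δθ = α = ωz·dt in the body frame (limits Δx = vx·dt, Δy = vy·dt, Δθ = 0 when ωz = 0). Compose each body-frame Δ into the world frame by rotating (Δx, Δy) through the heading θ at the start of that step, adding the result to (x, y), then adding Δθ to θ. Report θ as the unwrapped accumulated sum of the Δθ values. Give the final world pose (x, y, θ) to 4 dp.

(0.7096, 0.1162, 0.4453)

step 1: ξ=(vx,vy,ωz)=(0.2156, 0.0844, -1.1719), dt=1.2 → body Δ=(0.2417, -0.0828, -1.4062) → world pose (0.2417, -0.0828, -1.4062)
step 2: ξ=(vx,vy,ωz)=(-0.0188, 0.3000, 0.9375), dt=1.0 → body Δ=(-0.1467, 0.2498, 0.9375) → world pose (0.4641, 0.1028, -0.4688)
step 3: ξ=(vx,vy,ωz)=(0.0281, 0.0844, -0.7031), dt=1.0 → body Δ=(0.0543, 0.0681, -0.7031) → world pose (0.5433, 0.1391, -1.1719)
step 4: ξ=(vx,vy,ωz)=(0.1219, 0.0281, 1.0781), dt=1.5 → body Δ=(0.0856, 0.1443, 1.6172) → world pose (0.7096, 0.1162, 0.4453)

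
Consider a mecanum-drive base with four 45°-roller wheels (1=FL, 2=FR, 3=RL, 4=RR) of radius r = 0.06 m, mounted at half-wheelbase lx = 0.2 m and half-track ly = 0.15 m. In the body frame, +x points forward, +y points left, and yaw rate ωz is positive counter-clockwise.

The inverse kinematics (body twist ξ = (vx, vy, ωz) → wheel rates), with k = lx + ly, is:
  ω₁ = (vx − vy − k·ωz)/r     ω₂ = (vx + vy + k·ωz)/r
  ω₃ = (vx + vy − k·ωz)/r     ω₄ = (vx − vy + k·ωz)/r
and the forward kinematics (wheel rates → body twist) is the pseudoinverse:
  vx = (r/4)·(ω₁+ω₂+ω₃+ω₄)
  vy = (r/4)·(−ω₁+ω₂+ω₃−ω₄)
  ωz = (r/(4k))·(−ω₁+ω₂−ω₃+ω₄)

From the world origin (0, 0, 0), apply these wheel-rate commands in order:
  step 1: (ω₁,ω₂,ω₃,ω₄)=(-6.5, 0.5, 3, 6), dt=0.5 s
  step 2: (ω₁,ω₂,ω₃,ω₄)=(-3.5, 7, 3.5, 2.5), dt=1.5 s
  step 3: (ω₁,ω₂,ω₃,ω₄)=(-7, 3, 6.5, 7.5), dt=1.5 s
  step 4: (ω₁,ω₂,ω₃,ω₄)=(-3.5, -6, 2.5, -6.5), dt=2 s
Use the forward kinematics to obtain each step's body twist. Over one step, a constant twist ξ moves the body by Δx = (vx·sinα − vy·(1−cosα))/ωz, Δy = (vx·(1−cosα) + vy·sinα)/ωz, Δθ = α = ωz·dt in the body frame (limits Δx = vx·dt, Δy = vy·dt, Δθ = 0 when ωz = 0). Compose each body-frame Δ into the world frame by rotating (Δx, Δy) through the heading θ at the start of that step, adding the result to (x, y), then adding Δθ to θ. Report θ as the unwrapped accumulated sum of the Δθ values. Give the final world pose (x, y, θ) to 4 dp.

step 1: ξ=(vx,vy,ωz)=(0.0450, 0.0600, 0.4286), dt=0.5 → body Δ=(0.0191, 0.0322, 0.2143) → world pose (0.0191, 0.0322, 0.2143)
step 2: ξ=(vx,vy,ωz)=(0.1425, 0.1725, 0.4071), dt=1.5 → body Δ=(0.1241, 0.3062, 0.6107) → world pose (0.0753, 0.3578, 0.8250)
step 3: ξ=(vx,vy,ωz)=(0.1500, 0.1350, 0.4714), dt=1.5 → body Δ=(0.1380, 0.2623, 0.7071) → world pose (-0.0237, 0.6372, 1.5321)
step 4: ξ=(vx,vy,ωz)=(-0.2025, 0.0975, -0.4929), dt=2.0 → body Δ=(-0.2540, 0.3489, -0.9857) → world pose (-0.3822, 0.3969, 0.5464)

(-0.3822, 0.3969, 0.5464)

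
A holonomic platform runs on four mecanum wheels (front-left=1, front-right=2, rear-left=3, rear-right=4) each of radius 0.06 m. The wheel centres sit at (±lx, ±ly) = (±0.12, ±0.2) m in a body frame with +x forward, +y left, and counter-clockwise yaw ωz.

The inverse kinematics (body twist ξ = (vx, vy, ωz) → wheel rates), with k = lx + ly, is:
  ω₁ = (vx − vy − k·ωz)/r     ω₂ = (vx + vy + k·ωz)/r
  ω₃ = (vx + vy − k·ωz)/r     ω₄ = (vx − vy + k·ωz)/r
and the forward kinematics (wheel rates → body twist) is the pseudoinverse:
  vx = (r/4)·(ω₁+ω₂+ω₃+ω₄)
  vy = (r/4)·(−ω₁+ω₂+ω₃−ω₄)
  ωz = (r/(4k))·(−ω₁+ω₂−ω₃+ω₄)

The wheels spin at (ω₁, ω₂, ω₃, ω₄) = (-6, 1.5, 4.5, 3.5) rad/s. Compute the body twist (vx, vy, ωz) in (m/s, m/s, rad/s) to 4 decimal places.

k = lx + ly = 0.12 + 0.2 = 0.3200
ω₁+ω₂+ω₃+ω₄ = 3.5000  →  vx = (0.06/4)·3.5000 = 0.0525
−ω₁+ω₂+ω₃−ω₄ = 8.5000  →  vy = (0.06/4)·8.5000 = 0.1275
−ω₁+ω₂−ω₃+ω₄ = 6.5000  →  ωz = (0.06/1.2800)·6.5000 = 0.3047

(0.0525, 0.1275, 0.3047)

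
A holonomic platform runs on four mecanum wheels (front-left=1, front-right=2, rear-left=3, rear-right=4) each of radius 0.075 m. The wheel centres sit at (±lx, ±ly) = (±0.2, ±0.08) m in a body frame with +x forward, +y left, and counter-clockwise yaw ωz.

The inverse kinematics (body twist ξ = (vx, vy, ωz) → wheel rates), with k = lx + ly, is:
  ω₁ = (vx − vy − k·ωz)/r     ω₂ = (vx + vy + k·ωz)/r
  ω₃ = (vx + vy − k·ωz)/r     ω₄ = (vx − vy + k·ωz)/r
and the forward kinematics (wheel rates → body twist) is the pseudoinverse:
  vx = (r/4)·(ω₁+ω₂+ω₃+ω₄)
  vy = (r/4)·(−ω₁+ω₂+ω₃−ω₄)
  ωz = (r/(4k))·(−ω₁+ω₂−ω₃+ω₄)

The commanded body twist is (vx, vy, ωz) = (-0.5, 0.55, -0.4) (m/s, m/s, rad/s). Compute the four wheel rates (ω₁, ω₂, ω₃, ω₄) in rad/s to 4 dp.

k = lx + ly = 0.2 + 0.08 = 0.2800;  k·ωz = 0.2800·-0.4 = -0.1120
ω₁ (FL) = (vx − vy − k·ωz)/r = -0.9380/0.075 = -12.5067
ω₂ (FR) = (vx + vy + k·ωz)/r = -0.0620/0.075 = -0.8267
ω₃ (RL) = (vx + vy − k·ωz)/r = 0.1620/0.075 = 2.1600
ω₄ (RR) = (vx − vy + k·ωz)/r = -1.1620/0.075 = -15.4933

(-12.5067, -0.8267, 2.1600, -15.4933)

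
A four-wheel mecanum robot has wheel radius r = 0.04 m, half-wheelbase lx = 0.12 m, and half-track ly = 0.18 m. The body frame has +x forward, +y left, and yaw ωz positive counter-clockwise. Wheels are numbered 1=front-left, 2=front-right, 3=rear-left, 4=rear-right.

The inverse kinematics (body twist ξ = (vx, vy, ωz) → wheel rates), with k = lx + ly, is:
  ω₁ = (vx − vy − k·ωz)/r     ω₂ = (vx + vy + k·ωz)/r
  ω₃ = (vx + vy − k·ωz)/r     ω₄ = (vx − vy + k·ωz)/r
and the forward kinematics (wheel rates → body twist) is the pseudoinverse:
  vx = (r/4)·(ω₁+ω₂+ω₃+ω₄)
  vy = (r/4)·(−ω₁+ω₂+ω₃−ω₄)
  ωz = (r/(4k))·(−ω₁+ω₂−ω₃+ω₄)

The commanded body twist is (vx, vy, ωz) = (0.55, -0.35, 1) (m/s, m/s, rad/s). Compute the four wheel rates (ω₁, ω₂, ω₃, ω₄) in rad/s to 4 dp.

k = lx + ly = 0.12 + 0.18 = 0.3000;  k·ωz = 0.3000·1 = 0.3000
ω₁ (FL) = (vx − vy − k·ωz)/r = 0.6000/0.04 = 15.0000
ω₂ (FR) = (vx + vy + k·ωz)/r = 0.5000/0.04 = 12.5000
ω₃ (RL) = (vx + vy − k·ωz)/r = -0.1000/0.04 = -2.5000
ω₄ (RR) = (vx − vy + k·ωz)/r = 1.2000/0.04 = 30.0000

(15.0000, 12.5000, -2.5000, 30.0000)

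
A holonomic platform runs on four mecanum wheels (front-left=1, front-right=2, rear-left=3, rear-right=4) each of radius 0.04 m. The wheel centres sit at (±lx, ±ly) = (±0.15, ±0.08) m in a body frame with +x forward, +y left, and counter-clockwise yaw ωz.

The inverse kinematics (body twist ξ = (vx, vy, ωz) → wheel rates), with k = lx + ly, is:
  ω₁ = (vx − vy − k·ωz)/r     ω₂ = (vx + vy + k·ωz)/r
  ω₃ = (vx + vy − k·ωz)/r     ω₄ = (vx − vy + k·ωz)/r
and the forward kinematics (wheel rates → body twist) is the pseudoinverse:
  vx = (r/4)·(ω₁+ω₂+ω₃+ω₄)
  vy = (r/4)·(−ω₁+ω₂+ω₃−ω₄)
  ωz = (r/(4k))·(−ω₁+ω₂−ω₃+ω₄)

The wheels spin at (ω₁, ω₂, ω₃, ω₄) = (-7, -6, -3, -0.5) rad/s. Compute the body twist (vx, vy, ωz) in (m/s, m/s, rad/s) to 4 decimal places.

(-0.1650, -0.0150, 0.1522)

k = lx + ly = 0.15 + 0.08 = 0.2300
ω₁+ω₂+ω₃+ω₄ = -16.5000  →  vx = (0.04/4)·-16.5000 = -0.1650
−ω₁+ω₂+ω₃−ω₄ = -1.5000  →  vy = (0.04/4)·-1.5000 = -0.0150
−ω₁+ω₂−ω₃+ω₄ = 3.5000  →  ωz = (0.04/0.9200)·3.5000 = 0.1522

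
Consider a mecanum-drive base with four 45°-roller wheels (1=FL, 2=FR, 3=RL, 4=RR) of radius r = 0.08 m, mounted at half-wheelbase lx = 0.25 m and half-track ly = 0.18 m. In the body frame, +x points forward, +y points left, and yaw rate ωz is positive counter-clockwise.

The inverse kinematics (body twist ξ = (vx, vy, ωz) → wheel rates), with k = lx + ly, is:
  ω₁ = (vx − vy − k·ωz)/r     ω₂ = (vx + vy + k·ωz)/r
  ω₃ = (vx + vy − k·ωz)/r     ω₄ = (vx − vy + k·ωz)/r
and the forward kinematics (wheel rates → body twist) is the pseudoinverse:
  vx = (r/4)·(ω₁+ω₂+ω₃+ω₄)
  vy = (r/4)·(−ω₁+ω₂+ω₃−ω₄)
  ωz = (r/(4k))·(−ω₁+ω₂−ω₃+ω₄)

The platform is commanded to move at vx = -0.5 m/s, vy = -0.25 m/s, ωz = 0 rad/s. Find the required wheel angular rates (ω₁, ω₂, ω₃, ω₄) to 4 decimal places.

(-3.1250, -9.3750, -9.3750, -3.1250)

k = lx + ly = 0.25 + 0.18 = 0.4300;  k·ωz = 0.4300·0 = 0.0000
ω₁ (FL) = (vx − vy − k·ωz)/r = -0.2500/0.08 = -3.1250
ω₂ (FR) = (vx + vy + k·ωz)/r = -0.7500/0.08 = -9.3750
ω₃ (RL) = (vx + vy − k·ωz)/r = -0.7500/0.08 = -9.3750
ω₄ (RR) = (vx − vy + k·ωz)/r = -0.2500/0.08 = -3.1250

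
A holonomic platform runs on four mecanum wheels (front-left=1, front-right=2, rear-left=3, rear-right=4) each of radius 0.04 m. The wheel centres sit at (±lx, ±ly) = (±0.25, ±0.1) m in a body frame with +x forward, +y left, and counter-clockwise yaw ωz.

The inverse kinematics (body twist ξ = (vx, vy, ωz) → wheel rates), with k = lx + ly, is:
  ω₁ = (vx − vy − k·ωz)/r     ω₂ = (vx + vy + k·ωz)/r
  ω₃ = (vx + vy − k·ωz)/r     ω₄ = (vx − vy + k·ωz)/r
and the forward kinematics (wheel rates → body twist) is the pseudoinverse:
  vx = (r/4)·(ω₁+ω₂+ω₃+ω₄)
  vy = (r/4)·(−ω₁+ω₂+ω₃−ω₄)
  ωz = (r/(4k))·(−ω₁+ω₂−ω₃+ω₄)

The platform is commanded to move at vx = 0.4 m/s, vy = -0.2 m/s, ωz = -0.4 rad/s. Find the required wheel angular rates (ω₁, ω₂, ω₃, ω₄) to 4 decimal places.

k = lx + ly = 0.25 + 0.1 = 0.3500;  k·ωz = 0.3500·-0.4 = -0.1400
ω₁ (FL) = (vx − vy − k·ωz)/r = 0.7400/0.04 = 18.5000
ω₂ (FR) = (vx + vy + k·ωz)/r = 0.0600/0.04 = 1.5000
ω₃ (RL) = (vx + vy − k·ωz)/r = 0.3400/0.04 = 8.5000
ω₄ (RR) = (vx − vy + k·ωz)/r = 0.4600/0.04 = 11.5000

(18.5000, 1.5000, 8.5000, 11.5000)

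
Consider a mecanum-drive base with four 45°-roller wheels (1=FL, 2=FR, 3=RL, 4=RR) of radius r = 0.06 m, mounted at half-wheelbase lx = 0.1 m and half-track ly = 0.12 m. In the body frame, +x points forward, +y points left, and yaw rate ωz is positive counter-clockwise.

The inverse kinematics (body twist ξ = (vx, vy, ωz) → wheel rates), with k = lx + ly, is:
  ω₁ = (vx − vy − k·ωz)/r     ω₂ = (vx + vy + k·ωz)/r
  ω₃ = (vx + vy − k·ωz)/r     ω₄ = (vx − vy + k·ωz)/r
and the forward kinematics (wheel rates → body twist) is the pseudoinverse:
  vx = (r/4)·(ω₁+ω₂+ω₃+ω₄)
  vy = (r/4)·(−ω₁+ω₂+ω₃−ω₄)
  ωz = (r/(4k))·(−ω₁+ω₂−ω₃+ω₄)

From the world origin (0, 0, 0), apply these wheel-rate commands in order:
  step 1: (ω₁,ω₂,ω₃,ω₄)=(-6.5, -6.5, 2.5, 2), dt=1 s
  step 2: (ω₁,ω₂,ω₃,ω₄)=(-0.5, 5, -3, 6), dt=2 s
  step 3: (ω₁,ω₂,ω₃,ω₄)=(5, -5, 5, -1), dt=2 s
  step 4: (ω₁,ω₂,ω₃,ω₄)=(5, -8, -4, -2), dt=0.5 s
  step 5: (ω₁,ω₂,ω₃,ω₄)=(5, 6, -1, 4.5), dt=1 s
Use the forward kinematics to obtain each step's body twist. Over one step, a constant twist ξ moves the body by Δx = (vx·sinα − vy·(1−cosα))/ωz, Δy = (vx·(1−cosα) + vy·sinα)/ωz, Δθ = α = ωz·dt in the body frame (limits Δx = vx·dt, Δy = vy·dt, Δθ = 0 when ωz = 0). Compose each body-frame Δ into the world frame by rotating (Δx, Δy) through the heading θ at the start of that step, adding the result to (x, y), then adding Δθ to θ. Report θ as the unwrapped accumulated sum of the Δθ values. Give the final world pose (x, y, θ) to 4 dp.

(0.2590, -0.0956, -0.1705)

step 1: ξ=(vx,vy,ωz)=(-0.1275, 0.0075, -0.0341), dt=1.0 → body Δ=(-0.1273, 0.0097, -0.0341) → world pose (-0.1273, 0.0097, -0.0341)
step 2: ξ=(vx,vy,ωz)=(0.1125, -0.0525, 0.9886), dt=2.0 → body Δ=(0.1786, 0.1100, 1.9773) → world pose (0.0549, 0.1135, 1.9432)
step 3: ξ=(vx,vy,ωz)=(0.0600, -0.0600, -1.0909), dt=2.0 → body Δ=(-0.0415, -0.1316, -2.1818) → world pose (0.1926, 0.1227, -0.2386)
step 4: ξ=(vx,vy,ωz)=(-0.1350, -0.2250, -0.7500), dt=0.5 → body Δ=(-0.0868, -0.0974, -0.3750) → world pose (0.0853, 0.0486, -0.6136)
step 5: ξ=(vx,vy,ωz)=(0.2175, -0.0675, 0.4432), dt=1.0 → body Δ=(0.2252, -0.0179, 0.4432) → world pose (0.2590, -0.0956, -0.1705)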